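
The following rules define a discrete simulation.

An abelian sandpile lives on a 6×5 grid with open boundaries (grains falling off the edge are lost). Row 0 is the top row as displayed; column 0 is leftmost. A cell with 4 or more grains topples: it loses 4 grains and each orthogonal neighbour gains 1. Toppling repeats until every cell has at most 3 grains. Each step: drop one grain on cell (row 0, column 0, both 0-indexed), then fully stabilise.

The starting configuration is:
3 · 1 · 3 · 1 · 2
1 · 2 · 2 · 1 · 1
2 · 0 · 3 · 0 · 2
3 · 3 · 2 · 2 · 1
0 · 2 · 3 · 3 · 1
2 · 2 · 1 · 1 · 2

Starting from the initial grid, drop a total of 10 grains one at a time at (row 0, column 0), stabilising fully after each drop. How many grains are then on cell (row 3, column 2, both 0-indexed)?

3

[0] 3 · 1 · 3 · 1 · 2
1 · 2 · 2 · 1 · 1
2 · 0 · 3 · 0 · 2
3 · 3 · 2 · 2 · 1
0 · 2 · 3 · 3 · 1
2 · 2 · 1 · 1 · 2
[1] 0 · 2 · 3 · 1 · 2
2 · 2 · 2 · 1 · 1
2 · 0 · 3 · 0 · 2
3 · 3 · 2 · 2 · 1
0 · 2 · 3 · 3 · 1
2 · 2 · 1 · 1 · 2
[2] 1 · 2 · 3 · 1 · 2
2 · 2 · 2 · 1 · 1
2 · 0 · 3 · 0 · 2
3 · 3 · 2 · 2 · 1
0 · 2 · 3 · 3 · 1
2 · 2 · 1 · 1 · 2
[3] 2 · 2 · 3 · 1 · 2
2 · 2 · 2 · 1 · 1
2 · 0 · 3 · 0 · 2
3 · 3 · 2 · 2 · 1
0 · 2 · 3 · 3 · 1
2 · 2 · 1 · 1 · 2
[4] 3 · 2 · 3 · 1 · 2
2 · 2 · 2 · 1 · 1
2 · 0 · 3 · 0 · 2
3 · 3 · 2 · 2 · 1
0 · 2 · 3 · 3 · 1
2 · 2 · 1 · 1 · 2
[5] 0 · 3 · 3 · 1 · 2
3 · 2 · 2 · 1 · 1
2 · 0 · 3 · 0 · 2
3 · 3 · 2 · 2 · 1
0 · 2 · 3 · 3 · 1
2 · 2 · 1 · 1 · 2
[6] 1 · 3 · 3 · 1 · 2
3 · 2 · 2 · 1 · 1
2 · 0 · 3 · 0 · 2
3 · 3 · 2 · 2 · 1
0 · 2 · 3 · 3 · 1
2 · 2 · 1 · 1 · 2
[7] 2 · 3 · 3 · 1 · 2
3 · 2 · 2 · 1 · 1
2 · 0 · 3 · 0 · 2
3 · 3 · 2 · 2 · 1
0 · 2 · 3 · 3 · 1
2 · 2 · 1 · 1 · 2
[8] 3 · 3 · 3 · 1 · 2
3 · 2 · 2 · 1 · 1
2 · 0 · 3 · 0 · 2
3 · 3 · 2 · 2 · 1
0 · 2 · 3 · 3 · 1
2 · 2 · 1 · 1 · 2
[9] 2 · 2 · 1 · 2 · 2
1 · 1 · 1 · 2 · 1
3 · 2 · 0 · 1 · 2
3 · 3 · 3 · 2 · 1
0 · 2 · 3 · 3 · 1
2 · 2 · 1 · 1 · 2
[10] 3 · 2 · 1 · 2 · 2
1 · 1 · 1 · 2 · 1
3 · 2 · 0 · 1 · 2
3 · 3 · 3 · 2 · 1
0 · 2 · 3 · 3 · 1
2 · 2 · 1 · 1 · 2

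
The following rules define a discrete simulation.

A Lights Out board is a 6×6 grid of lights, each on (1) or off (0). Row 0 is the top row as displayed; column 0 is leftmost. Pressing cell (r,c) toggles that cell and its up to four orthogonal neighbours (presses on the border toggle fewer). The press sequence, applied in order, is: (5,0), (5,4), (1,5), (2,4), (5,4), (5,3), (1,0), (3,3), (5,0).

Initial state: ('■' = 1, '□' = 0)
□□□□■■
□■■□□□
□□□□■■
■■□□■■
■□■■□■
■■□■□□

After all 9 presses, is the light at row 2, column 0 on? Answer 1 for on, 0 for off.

k=0  □□□□■■
□■■□□□
□□□□■■
■■□□■■
■□■■□■
■■□■□□
k=1  □□□□■■
□■■□□□
□□□□■■
■■□□■■
□□■■□■
□□□■□□
k=2  □□□□■■
□■■□□□
□□□□■■
■■□□■■
□□■■■■
□□□□■■
k=3  □□□□■□
□■■□■■
□□□□■□
■■□□■■
□□■■■■
□□□□■■
k=4  □□□□■□
□■■□□■
□□□■□■
■■□□□■
□□■■■■
□□□□■■
k=5  □□□□■□
□■■□□■
□□□■□■
■■□□□■
□□■■□■
□□□■□□
k=6  □□□□■□
□■■□□■
□□□■□■
■■□□□■
□□■□□■
□□■□■□
k=7  ■□□□■□
■□■□□■
■□□■□■
■■□□□■
□□■□□■
□□■□■□
k=8  ■□□□■□
■□■□□■
■□□□□■
■■■■■■
□□■■□■
□□■□■□
k=9  ■□□□■□
■□■□□■
■□□□□■
■■■■■■
■□■■□■
■■■□■□

1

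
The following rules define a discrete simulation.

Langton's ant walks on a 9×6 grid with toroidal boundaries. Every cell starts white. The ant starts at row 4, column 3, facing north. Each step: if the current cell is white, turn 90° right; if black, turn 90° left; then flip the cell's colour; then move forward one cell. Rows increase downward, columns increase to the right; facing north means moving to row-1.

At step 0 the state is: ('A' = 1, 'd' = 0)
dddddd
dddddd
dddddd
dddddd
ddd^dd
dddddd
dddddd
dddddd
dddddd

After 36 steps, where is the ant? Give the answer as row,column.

[0] dddddd
dddddd
dddddd
dddddd
ddd^dd
dddddd
dddddd
dddddd
dddddd
[1] dddddd
dddddd
dddddd
dddddd
dddA>d
dddddd
dddddd
dddddd
dddddd
[2] dddddd
dddddd
dddddd
dddddd
dddAAd
ddddvd
dddddd
dddddd
dddddd
[3] dddddd
dddddd
dddddd
dddddd
dddAAd
ddd<Ad
dddddd
dddddd
dddddd
[4] dddddd
dddddd
dddddd
dddddd
ddd^Ad
dddAAd
dddddd
dddddd
dddddd
[5] dddddd
dddddd
dddddd
dddddd
dd<dAd
dddAAd
dddddd
dddddd
dddddd
[6] dddddd
dddddd
dddddd
dd^ddd
ddAdAd
dddAAd
dddddd
dddddd
dddddd
[7] dddddd
dddddd
dddddd
ddA>dd
ddAdAd
dddAAd
dddddd
dddddd
dddddd
[8] dddddd
dddddd
dddddd
ddAAdd
ddAvAd
dddAAd
dddddd
dddddd
dddddd
[9] dddddd
dddddd
dddddd
ddAAdd
dd<AAd
dddAAd
dddddd
dddddd
dddddd
[10] dddddd
dddddd
dddddd
ddAAdd
dddAAd
ddvAAd
dddddd
dddddd
dddddd
[11] dddddd
dddddd
dddddd
ddAAdd
dddAAd
d<AAAd
dddddd
dddddd
dddddd
[12] dddddd
dddddd
dddddd
ddAAdd
d^dAAd
dAAAAd
dddddd
dddddd
dddddd
[13] dddddd
dddddd
dddddd
ddAAdd
dA>AAd
dAAAAd
dddddd
dddddd
dddddd
[14] dddddd
dddddd
dddddd
ddAAdd
dAAAAd
dAvAAd
dddddd
dddddd
dddddd
[15] dddddd
dddddd
dddddd
ddAAdd
dAAAAd
dAd>Ad
dddddd
dddddd
dddddd
[16] dddddd
dddddd
dddddd
ddAAdd
dAA^Ad
dAddAd
dddddd
dddddd
dddddd
[17] dddddd
dddddd
dddddd
ddAAdd
dA<dAd
dAddAd
dddddd
dddddd
dddddd
[18] dddddd
dddddd
dddddd
ddAAdd
dAddAd
dAvdAd
dddddd
dddddd
dddddd
[19] dddddd
dddddd
dddddd
ddAAdd
dAddAd
d<AdAd
dddddd
dddddd
dddddd
[20] dddddd
dddddd
dddddd
ddAAdd
dAddAd
ddAdAd
dvdddd
dddddd
dddddd
[21] dddddd
dddddd
dddddd
ddAAdd
dAddAd
ddAdAd
<Adddd
dddddd
dddddd
[22] dddddd
dddddd
dddddd
ddAAdd
dAddAd
^dAdAd
AAdddd
dddddd
dddddd
[23] dddddd
dddddd
dddddd
ddAAdd
dAddAd
A>AdAd
AAdddd
dddddd
dddddd
[24] dddddd
dddddd
dddddd
ddAAdd
dAddAd
AAAdAd
Avdddd
dddddd
dddddd
[25] dddddd
dddddd
dddddd
ddAAdd
dAddAd
AAAdAd
Ad>ddd
dddddd
dddddd
[26] dddddd
dddddd
dddddd
ddAAdd
dAddAd
AAAdAd
AdAddd
ddvddd
dddddd
[27] dddddd
dddddd
dddddd
ddAAdd
dAddAd
AAAdAd
AdAddd
d<Addd
dddddd
[28] dddddd
dddddd
dddddd
ddAAdd
dAddAd
AAAdAd
A^Addd
dAAddd
dddddd
[29] dddddd
dddddd
dddddd
ddAAdd
dAddAd
AAAdAd
AA>ddd
dAAddd
dddddd
[30] dddddd
dddddd
dddddd
ddAAdd
dAddAd
AA^dAd
AAdddd
dAAddd
dddddd
[31] dddddd
dddddd
dddddd
ddAAdd
dAddAd
A<ddAd
AAdddd
dAAddd
dddddd
[32] dddddd
dddddd
dddddd
ddAAdd
dAddAd
AdddAd
Avdddd
dAAddd
dddddd
[33] dddddd
dddddd
dddddd
ddAAdd
dAddAd
AdddAd
Ad>ddd
dAAddd
dddddd
[34] dddddd
dddddd
dddddd
ddAAdd
dAddAd
AdddAd
AdAddd
dAvddd
dddddd
[35] dddddd
dddddd
dddddd
ddAAdd
dAddAd
AdddAd
AdAddd
dAd>dd
dddddd
[36] dddddd
dddddd
dddddd
ddAAdd
dAddAd
AdddAd
AdAddd
dAdAdd
dddvdd

8,3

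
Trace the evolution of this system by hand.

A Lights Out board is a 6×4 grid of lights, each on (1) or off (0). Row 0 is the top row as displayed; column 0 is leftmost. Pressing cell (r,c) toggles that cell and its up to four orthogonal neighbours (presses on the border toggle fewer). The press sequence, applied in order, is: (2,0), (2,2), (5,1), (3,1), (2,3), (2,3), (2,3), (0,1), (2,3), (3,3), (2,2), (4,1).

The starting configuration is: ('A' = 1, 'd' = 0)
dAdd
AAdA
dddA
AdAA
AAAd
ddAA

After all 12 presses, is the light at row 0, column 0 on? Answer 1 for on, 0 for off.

[0] dAdd
AAdA
dddA
AdAA
AAAd
ddAA
[1] dAdd
dAdA
AAdA
ddAA
AAAd
ddAA
[2] dAdd
dAAA
AdAd
dddA
AAAd
ddAA
[3] dAdd
dAAA
AdAd
dddA
AdAd
AAdA
[4] dAdd
dAAA
AAAd
AAAA
AAAd
AAdA
[5] dAdd
dAAd
AAdA
AAAd
AAAd
AAdA
[6] dAdd
dAAA
AAAd
AAAA
AAAd
AAdA
[7] dAdd
dAAd
AAdA
AAAd
AAAd
AAdA
[8] AdAd
ddAd
AAdA
AAAd
AAAd
AAdA
[9] AdAd
ddAA
AAAd
AAAA
AAAd
AAdA
[10] AdAd
ddAA
AAAA
AAdd
AAAA
AAdA
[11] AdAd
dddA
Addd
AAAd
AAAA
AAdA
[12] AdAd
dddA
Addd
AdAd
dddA
AddA

1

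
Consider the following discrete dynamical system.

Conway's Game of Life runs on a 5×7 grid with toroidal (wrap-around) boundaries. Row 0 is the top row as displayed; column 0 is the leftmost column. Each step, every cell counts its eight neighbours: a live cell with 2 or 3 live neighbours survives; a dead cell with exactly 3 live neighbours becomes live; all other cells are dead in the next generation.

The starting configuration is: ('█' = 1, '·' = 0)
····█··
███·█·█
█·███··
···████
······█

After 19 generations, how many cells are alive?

gen 0: ····█··
███·█·█
█·███··
···████
······█
gen 1: ·█·█··█
█·█·█·█
·······
█·█···█
···█··█
gen 2: ·█·██·█
████·██
···█·█·
█·····█
·█·█·██
gen 3: ·······
·█·····
···█·█·
█·█····
·█·█···
gen 4: ··█····
·······
·██····
·████··
·██····
gen 5: ·██····
·██····
·█·····
█······
·······
gen 6: ·██····
█······
███····
·······
·█·····
gen 7: ███····
█······
██·····
█·█····
·██····
gen 8: █·█····
··█···█
█·····█
█·█····
···█···
gen 9: ·███···
······█
█·····█
██····█
··██···
gen 10: ·█·█···
·██···█
·█···█·
·██···█
···█···
gen 11: ██·█···
·█·····
·····██
███····
██·█···
gen 12: ·······
·██···█
··█···█
··█····
···█··█
gen 13: █·█····
███····
█·██···
··██···
·······
gen 14: █·█····
█·····█
█······
·███···
·███···
gen 15: █·██··█
█·····█
█·█···█
█··█···
█······
gen 16: ·······
··██·█·
·······
█······
█·██···
gen 17: ·█··█··
·······
·······
·█·····
·█·····
gen 18: ·······
·······
·······
·······
███····
gen 19: ·█·····
·······
·······
·█·····
·█·····

3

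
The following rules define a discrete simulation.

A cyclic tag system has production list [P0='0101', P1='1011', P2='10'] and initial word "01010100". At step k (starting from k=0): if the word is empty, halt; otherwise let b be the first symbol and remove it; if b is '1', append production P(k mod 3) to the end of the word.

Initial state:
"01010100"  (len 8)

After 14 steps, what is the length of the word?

16

step 0: "01010100"  (len 8)
step 1: "1010100"  (len 7)
step 2: "0101001011"  (len 10)
step 3: "101001011"  (len 9)
step 4: "010010110101"  (len 12)
step 5: "10010110101"  (len 11)
step 6: "001011010110"  (len 12)
step 7: "01011010110"  (len 11)
step 8: "1011010110"  (len 10)
step 9: "01101011010"  (len 11)
step 10: "1101011010"  (len 10)
step 11: "1010110101011"  (len 13)
step 12: "01011010101110"  (len 14)
step 13: "1011010101110"  (len 13)
step 14: "0110101011101011"  (len 16)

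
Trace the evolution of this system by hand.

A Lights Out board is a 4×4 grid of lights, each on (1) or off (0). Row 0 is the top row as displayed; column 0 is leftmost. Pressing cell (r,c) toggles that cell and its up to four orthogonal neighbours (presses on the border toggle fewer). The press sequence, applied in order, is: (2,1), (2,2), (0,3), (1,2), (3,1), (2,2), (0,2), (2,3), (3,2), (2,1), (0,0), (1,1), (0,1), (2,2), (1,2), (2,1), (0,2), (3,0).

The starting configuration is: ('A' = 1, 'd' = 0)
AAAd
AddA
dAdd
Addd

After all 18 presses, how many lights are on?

k=0  AAAd
AddA
dAdd
Addd
k=1  AAAd
AAdA
AdAd
AAdd
k=2  AAAd
AAAA
AAdA
AAAd
k=3  AAdA
AAAd
AAdA
AAAd
k=4  AAAA
AddA
AAAA
AAAd
k=5  AAAA
AddA
AdAA
dddd
k=6  AAAA
AdAA
AAdd
ddAd
k=7  Addd
AddA
AAdd
ddAd
k=8  Addd
Addd
AAAA
ddAA
k=9  Addd
Addd
AAdA
dAdd
k=10  Addd
AAdd
ddAA
dddd
k=11  dAdd
dAdd
ddAA
dddd
k=12  dddd
AdAd
dAAA
dddd
k=13  AAAd
AAAd
dAAA
dddd
k=14  AAAd
AAdd
dddd
ddAd
k=15  AAdd
AdAA
ddAd
ddAd
k=16  AAdd
AAAA
AAdd
dAAd
k=17  AdAA
AAdA
AAdd
dAAd
k=18  AdAA
AAdA
dAdd
AdAd

9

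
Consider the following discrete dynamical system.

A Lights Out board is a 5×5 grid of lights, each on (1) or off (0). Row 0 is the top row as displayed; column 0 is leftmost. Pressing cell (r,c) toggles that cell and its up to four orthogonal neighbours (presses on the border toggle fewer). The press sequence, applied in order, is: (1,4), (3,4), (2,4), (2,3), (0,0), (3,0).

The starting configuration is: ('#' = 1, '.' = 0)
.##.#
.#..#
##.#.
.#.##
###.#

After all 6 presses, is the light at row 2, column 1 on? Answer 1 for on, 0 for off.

gen 0: .##.#
.#..#
##.#.
.#.##
###.#
gen 1: .##..
.#.#.
##.##
.#.##
###.#
gen 2: .##..
.#.#.
##.#.
.#...
###..
gen 3: .##..
.#.##
##..#
.#..#
###..
gen 4: .##..
.#..#
####.
.#.##
###..
gen 5: #.#..
##..#
####.
.#.##
###..
gen 6: #.#..
##..#
.###.
#..##
.##..

1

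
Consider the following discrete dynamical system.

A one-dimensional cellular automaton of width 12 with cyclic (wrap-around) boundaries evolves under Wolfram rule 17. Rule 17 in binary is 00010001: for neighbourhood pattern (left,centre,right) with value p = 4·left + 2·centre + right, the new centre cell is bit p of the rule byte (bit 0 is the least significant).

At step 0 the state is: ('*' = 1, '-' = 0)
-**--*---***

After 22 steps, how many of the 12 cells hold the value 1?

7

gen 0: -**--*---***
gen 1: ---*--**----
gen 2: **--*---****
gen 3: --*--**-----
gen 4: *--*---*****
gen 5: -*--**------
gen 6: --*---******
gen 7: *--**-------
gen 8: -*---******-
gen 9: --**-------*
gen 10: *---******--
gen 11: -**-------*-
gen 12: ---******--*
gen 13: **-------*--
gen 14: --******--*-
gen 15: *-------*--*
gen 16: -******--*--
gen 17: -------*--**
gen 18: ******--*---
gen 19: ------*--**-
gen 20: *****--*---*
gen 21: -----*--**--
gen 22: ****--*---**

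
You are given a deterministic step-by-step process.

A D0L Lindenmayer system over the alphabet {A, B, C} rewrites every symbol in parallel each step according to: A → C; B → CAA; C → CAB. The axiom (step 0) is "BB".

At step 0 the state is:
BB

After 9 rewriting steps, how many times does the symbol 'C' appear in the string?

[0] BB
[1] CAACAA
[2] CABCCCABCC
[3] CABCCAACABCABCABCCAACABCAB
[4] CABCCAACABCABCCCABCCAACABCCAACABCCAACABCABCCCABCCAACABCCAA
[5] CABCCAACABCABCCCABCCAACABCCAACABCABCABCCAACABCABCCCABCCAAC…CABCABCCCABCCAACABCCAACABCABCABCCAACABCABCCCABCCAACABCABCC  (len 130)
[6] CABCCAACABCABCCCABCCAACABCCAACABCABCABCCAACABCABCCCABCCAAC…BCCCABCCAACABCCAACABCABCABCCAACABCABCCCABCCAACABCCAACABCAB  (len 298)
[7] CABCCAACABCABCCCABCCAACABCCAACABCABCABCCAACABCABCCCABCCAAC…ACABCCAACABCABCABCCAACABCABCCCABCCAACABCABCCCABCCAACABCCAA  (len 674)
[8] CABCCAACABCABCCCABCCAACABCCAACABCABCABCCAACABCABCCCABCCAAC…CABCABCCCABCCAACABCCAACABCABCABCCAACABCABCCCABCCAACABCABCC  (len 1530)
[9] CABCCAACABCABCCCABCCAACABCCAACABCABCABCCAACABCABCCCABCCAAC…BCCCABCCAACABCCAACABCABCABCCAACABCABCCCABCCAACABCCAACABCAB  (len 3474)

1530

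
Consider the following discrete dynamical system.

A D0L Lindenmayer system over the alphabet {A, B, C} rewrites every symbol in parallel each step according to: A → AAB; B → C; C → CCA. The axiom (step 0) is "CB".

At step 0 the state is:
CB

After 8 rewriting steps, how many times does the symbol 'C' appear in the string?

1366

gen 0: CB
gen 1: CCAC
gen 2: CCACCAAABCCA
gen 3: CCACCAAABCCACCAAABAABAABCCCACCAAAB
gen 4: CCACCAAABCCACCAAABAABAABCCCACCAAABCCACCAAABAABAABCAABAABCAABAABCCCACCACCAAABCCACCAAABAABAABC
gen 5: CCACCAAABCCACCAAABAABAABCCCACCAAABCCACCAAABAABAABCAABAABCA…CCACCAAABAABAABCCCACCAAABCCACCAAABAABAABCAABAABCAABAABCCCA  (len 244)
gen 6: CCACCAAABCCACCAAABAABAABCCCACCAAABCCACCAAABAABAABCAABAABCA…BAABCAABAABCCCAAABAABCAABAABCCCAAABAABCAABAABCCCACCACCAAAB  (len 642)
gen 7: CCACCAAABCCACCAAABAABAABCCCACCAAABCCACCAAABAABAABCAABAABCA…AABCCCAAABAABCAABAABCCCACCACCAAABCCACCAAABCCACCAAABAABAABC  (len 1684)
gen 8: CCACCAAABCCACCAAABAABAABCCCACCAAABCCACCAAABAABAABCAABAABCA…CCACCAAABAABAABCCCACCAAABCCACCAAABAABAABCAABAABCAABAABCCCA  (len 4412)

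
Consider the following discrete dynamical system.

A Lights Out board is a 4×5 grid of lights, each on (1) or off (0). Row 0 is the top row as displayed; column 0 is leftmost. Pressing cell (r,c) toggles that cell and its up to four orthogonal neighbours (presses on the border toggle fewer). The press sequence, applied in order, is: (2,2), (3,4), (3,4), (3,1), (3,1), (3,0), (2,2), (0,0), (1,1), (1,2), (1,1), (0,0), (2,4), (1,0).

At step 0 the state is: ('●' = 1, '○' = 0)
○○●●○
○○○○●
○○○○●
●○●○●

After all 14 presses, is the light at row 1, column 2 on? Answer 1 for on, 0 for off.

t=0: ○○●●○
○○○○●
○○○○●
●○●○●
t=1: ○○●●○
○○●○●
○●●●●
●○○○●
t=2: ○○●●○
○○●○●
○●●●○
●○○●○
t=3: ○○●●○
○○●○●
○●●●●
●○○○●
t=4: ○○●●○
○○●○●
○○●●●
○●●○●
t=5: ○○●●○
○○●○●
○●●●●
●○○○●
t=6: ○○●●○
○○●○●
●●●●●
○●○○●
t=7: ○○●●○
○○○○●
●○○○●
○●●○●
t=8: ●●●●○
●○○○●
●○○○●
○●●○●
t=9: ●○●●○
○●●○●
●●○○●
○●●○●
t=10: ●○○●○
○○○●●
●●●○●
○●●○●
t=11: ●●○●○
●●●●●
●○●○●
○●●○●
t=12: ○○○●○
○●●●●
●○●○●
○●●○●
t=13: ○○○●○
○●●●○
●○●●○
○●●○○
t=14: ●○○●○
●○●●○
○○●●○
○●●○○

1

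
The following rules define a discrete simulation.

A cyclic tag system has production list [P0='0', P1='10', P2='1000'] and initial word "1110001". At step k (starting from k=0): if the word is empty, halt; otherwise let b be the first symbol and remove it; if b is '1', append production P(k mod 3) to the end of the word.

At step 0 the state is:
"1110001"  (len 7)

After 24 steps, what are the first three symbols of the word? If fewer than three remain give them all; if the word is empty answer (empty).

[0] "1110001"  (len 7)
[1] "1100010"  (len 7)
[2] "10001010"  (len 8)
[3] "00010101000"  (len 11)
[4] "0010101000"  (len 10)
[5] "010101000"  (len 9)
[6] "10101000"  (len 8)
[7] "01010000"  (len 8)
[8] "1010000"  (len 7)
[9] "0100001000"  (len 10)
[10] "100001000"  (len 9)
[11] "0000100010"  (len 10)
[12] "000100010"  (len 9)
[13] "00100010"  (len 8)
[14] "0100010"  (len 7)
[15] "100010"  (len 6)
[16] "000100"  (len 6)
[17] "00100"  (len 5)
[18] "0100"  (len 4)
[19] "100"  (len 3)
[20] "0010"  (len 4)
[21] "010"  (len 3)
[22] "10"  (len 2)
[23] "010"  (len 3)
[24] "10"  (len 2)

10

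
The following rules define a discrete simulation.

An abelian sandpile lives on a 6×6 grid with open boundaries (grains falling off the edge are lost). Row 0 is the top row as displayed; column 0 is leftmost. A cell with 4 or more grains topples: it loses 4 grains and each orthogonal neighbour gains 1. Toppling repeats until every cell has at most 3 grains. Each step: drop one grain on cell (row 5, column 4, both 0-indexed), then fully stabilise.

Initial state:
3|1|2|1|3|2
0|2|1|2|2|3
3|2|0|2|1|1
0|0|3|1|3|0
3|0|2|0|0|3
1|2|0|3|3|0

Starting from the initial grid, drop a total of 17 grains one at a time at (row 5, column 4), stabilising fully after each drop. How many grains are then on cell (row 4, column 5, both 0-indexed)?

2

gen 0: 3|1|2|1|3|2
0|2|1|2|2|3
3|2|0|2|1|1
0|0|3|1|3|0
3|0|2|0|0|3
1|2|0|3|3|0
gen 1: 3|1|2|1|3|2
0|2|1|2|2|3
3|2|0|2|1|1
0|0|3|1|3|0
3|0|2|1|1|3
1|2|1|0|1|1
gen 2: 3|1|2|1|3|2
0|2|1|2|2|3
3|2|0|2|1|1
0|0|3|1|3|0
3|0|2|1|1|3
1|2|1|0|2|1
gen 3: 3|1|2|1|3|2
0|2|1|2|2|3
3|2|0|2|1|1
0|0|3|1|3|0
3|0|2|1|1|3
1|2|1|0|3|1
gen 4: 3|1|2|1|3|2
0|2|1|2|2|3
3|2|0|2|1|1
0|0|3|1|3|0
3|0|2|1|2|3
1|2|1|1|0|2
gen 5: 3|1|2|1|3|2
0|2|1|2|2|3
3|2|0|2|1|1
0|0|3|1|3|0
3|0|2|1|2|3
1|2|1|1|1|2
gen 6: 3|1|2|1|3|2
0|2|1|2|2|3
3|2|0|2|1|1
0|0|3|1|3|0
3|0|2|1|2|3
1|2|1|1|2|2
gen 7: 3|1|2|1|3|2
0|2|1|2|2|3
3|2|0|2|1|1
0|0|3|1|3|0
3|0|2|1|2|3
1|2|1|1|3|2
gen 8: 3|1|2|1|3|2
0|2|1|2|2|3
3|2|0|2|1|1
0|0|3|1|3|0
3|0|2|1|3|3
1|2|1|2|0|3
gen 9: 3|1|2|1|3|2
0|2|1|2|2|3
3|2|0|2|1|1
0|0|3|1|3|0
3|0|2|1|3|3
1|2|1|2|1|3
gen 10: 3|1|2|1|3|2
0|2|1|2|2|3
3|2|0|2|1|1
0|0|3|1|3|0
3|0|2|1|3|3
1|2|1|2|2|3
gen 11: 3|1|2|1|3|2
0|2|1|2|2|3
3|2|0|2|1|1
0|0|3|1|3|0
3|0|2|1|3|3
1|2|1|2|3|3
gen 12: 3|1|2|1|3|2
0|2|1|2|2|3
3|2|0|2|2|1
0|0|3|2|0|2
3|0|2|2|2|1
1|2|1|3|2|1
gen 13: 3|1|2|1|3|2
0|2|1|2|2|3
3|2|0|2|2|1
0|0|3|2|0|2
3|0|2|2|2|1
1|2|1|3|3|1
gen 14: 3|1|2|1|3|2
0|2|1|2|2|3
3|2|0|2|2|1
0|0|3|2|0|2
3|0|2|3|3|1
1|2|2|0|1|2
gen 15: 3|1|2|1|3|2
0|2|1|2|2|3
3|2|0|2|2|1
0|0|3|2|0|2
3|0|2|3|3|1
1|2|2|0|2|2
gen 16: 3|1|2|1|3|2
0|2|1|2|2|3
3|2|0|2|2|1
0|0|3|2|0|2
3|0|2|3|3|1
1|2|2|0|3|2
gen 17: 3|1|2|1|3|2
0|2|1|2|2|3
3|2|0|2|2|1
0|0|3|3|1|2
3|0|3|0|1|2
1|2|2|2|1|3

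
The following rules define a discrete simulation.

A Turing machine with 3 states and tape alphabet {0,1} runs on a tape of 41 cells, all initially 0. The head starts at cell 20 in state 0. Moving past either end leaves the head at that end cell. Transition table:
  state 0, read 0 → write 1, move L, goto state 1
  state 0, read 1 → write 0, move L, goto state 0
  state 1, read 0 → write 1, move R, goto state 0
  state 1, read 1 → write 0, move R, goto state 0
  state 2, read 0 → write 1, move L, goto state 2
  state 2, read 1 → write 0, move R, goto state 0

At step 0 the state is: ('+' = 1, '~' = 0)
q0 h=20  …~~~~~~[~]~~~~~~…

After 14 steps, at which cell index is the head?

14

t=0: q0 h=20  …~~~~~~[~]~~~~~~…
t=1: q1 h=19  …~~~~~~[~]+~~~~~…
t=2: q0 h=20  …~~~~~+[+]~~~~~~…
t=3: q0 h=19  …~~~~~~[+]~~~~~~…
t=4: q0 h=18  …~~~~~~[~]~~~~~~…
t=5: q1 h=17  …~~~~~~[~]+~~~~~…
t=6: q0 h=18  …~~~~~+[+]~~~~~~…
t=7: q0 h=17  …~~~~~~[+]~~~~~~…
t=8: q0 h=16  …~~~~~~[~]~~~~~~…
t=9: q1 h=15  …~~~~~~[~]+~~~~~…
t=10: q0 h=16  …~~~~~+[+]~~~~~~…
t=11: q0 h=15  …~~~~~~[+]~~~~~~…
t=12: q0 h=14  …~~~~~~[~]~~~~~~…
t=13: q1 h=13  …~~~~~~[~]+~~~~~…
t=14: q0 h=14  …~~~~~+[+]~~~~~~…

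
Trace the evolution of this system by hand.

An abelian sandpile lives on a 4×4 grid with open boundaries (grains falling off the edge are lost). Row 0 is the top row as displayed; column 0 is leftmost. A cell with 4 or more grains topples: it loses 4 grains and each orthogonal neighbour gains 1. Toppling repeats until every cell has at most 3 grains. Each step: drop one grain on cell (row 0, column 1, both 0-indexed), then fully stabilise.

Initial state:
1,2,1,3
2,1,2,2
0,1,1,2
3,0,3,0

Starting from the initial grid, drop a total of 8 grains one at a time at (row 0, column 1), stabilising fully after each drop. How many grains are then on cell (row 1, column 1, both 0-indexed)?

3

[0] 1,2,1,3
2,1,2,2
0,1,1,2
3,0,3,0
[1] 1,3,1,3
2,1,2,2
0,1,1,2
3,0,3,0
[2] 2,0,2,3
2,2,2,2
0,1,1,2
3,0,3,0
[3] 2,1,2,3
2,2,2,2
0,1,1,2
3,0,3,0
[4] 2,2,2,3
2,2,2,2
0,1,1,2
3,0,3,0
[5] 2,3,2,3
2,2,2,2
0,1,1,2
3,0,3,0
[6] 3,0,3,3
2,3,2,2
0,1,1,2
3,0,3,0
[7] 3,1,3,3
2,3,2,2
0,1,1,2
3,0,3,0
[8] 3,2,3,3
2,3,2,2
0,1,1,2
3,0,3,0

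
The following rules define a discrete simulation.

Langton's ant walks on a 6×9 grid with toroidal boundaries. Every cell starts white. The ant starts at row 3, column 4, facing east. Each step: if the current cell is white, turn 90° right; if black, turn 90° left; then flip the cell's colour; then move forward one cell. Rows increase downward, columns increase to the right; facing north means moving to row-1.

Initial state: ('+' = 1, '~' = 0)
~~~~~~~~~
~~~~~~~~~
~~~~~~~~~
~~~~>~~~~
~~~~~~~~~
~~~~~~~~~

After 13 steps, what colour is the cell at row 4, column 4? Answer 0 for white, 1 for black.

t=0: ~~~~~~~~~
~~~~~~~~~
~~~~~~~~~
~~~~>~~~~
~~~~~~~~~
~~~~~~~~~
t=1: ~~~~~~~~~
~~~~~~~~~
~~~~~~~~~
~~~~+~~~~
~~~~v~~~~
~~~~~~~~~
t=2: ~~~~~~~~~
~~~~~~~~~
~~~~~~~~~
~~~~+~~~~
~~~<+~~~~
~~~~~~~~~
t=3: ~~~~~~~~~
~~~~~~~~~
~~~~~~~~~
~~~^+~~~~
~~~++~~~~
~~~~~~~~~
t=4: ~~~~~~~~~
~~~~~~~~~
~~~~~~~~~
~~~+>~~~~
~~~++~~~~
~~~~~~~~~
t=5: ~~~~~~~~~
~~~~~~~~~
~~~~^~~~~
~~~+~~~~~
~~~++~~~~
~~~~~~~~~
t=6: ~~~~~~~~~
~~~~~~~~~
~~~~+>~~~
~~~+~~~~~
~~~++~~~~
~~~~~~~~~
t=7: ~~~~~~~~~
~~~~~~~~~
~~~~++~~~
~~~+~v~~~
~~~++~~~~
~~~~~~~~~
t=8: ~~~~~~~~~
~~~~~~~~~
~~~~++~~~
~~~+<+~~~
~~~++~~~~
~~~~~~~~~
t=9: ~~~~~~~~~
~~~~~~~~~
~~~~^+~~~
~~~+++~~~
~~~++~~~~
~~~~~~~~~
t=10: ~~~~~~~~~
~~~~~~~~~
~~~<~+~~~
~~~+++~~~
~~~++~~~~
~~~~~~~~~
t=11: ~~~~~~~~~
~~~^~~~~~
~~~+~+~~~
~~~+++~~~
~~~++~~~~
~~~~~~~~~
t=12: ~~~~~~~~~
~~~+>~~~~
~~~+~+~~~
~~~+++~~~
~~~++~~~~
~~~~~~~~~
t=13: ~~~~~~~~~
~~~++~~~~
~~~+v+~~~
~~~+++~~~
~~~++~~~~
~~~~~~~~~

1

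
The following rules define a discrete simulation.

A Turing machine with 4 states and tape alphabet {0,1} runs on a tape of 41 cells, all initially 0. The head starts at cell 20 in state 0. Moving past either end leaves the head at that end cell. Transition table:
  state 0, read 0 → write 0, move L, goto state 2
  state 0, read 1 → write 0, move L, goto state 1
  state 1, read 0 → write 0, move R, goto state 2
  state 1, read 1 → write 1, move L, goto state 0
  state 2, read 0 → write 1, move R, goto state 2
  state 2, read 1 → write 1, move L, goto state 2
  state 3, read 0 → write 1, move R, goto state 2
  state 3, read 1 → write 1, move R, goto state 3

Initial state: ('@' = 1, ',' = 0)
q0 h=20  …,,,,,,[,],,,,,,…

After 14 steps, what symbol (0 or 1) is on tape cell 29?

step 0: q0 h=20  …,,,,,,[,],,,,,,…
step 1: q2 h=19  …,,,,,,[,],,,,,,…
step 2: q2 h=20  …,,,,,@[,],,,,,,…
step 3: q2 h=21  …,,,,@@[,],,,,,,…
step 4: q2 h=22  …,,,@@@[,],,,,,,…
step 5: q2 h=23  …,,@@@@[,],,,,,,…
step 6: q2 h=24  …,@@@@@[,],,,,,,…
step 7: q2 h=25  …@@@@@@[,],,,,,,…
step 8: q2 h=26  …@@@@@@[,],,,,,,…
step 9: q2 h=27  …@@@@@@[,],,,,,,…
step 10: q2 h=28  …@@@@@@[,],,,,,,…
step 11: q2 h=29  …@@@@@@[,],,,,,,…
step 12: q2 h=30  …@@@@@@[,],,,,,,…
step 13: q2 h=31  …@@@@@@[,],,,,,,…
step 14: q2 h=32  …@@@@@@[,],,,,,,…

1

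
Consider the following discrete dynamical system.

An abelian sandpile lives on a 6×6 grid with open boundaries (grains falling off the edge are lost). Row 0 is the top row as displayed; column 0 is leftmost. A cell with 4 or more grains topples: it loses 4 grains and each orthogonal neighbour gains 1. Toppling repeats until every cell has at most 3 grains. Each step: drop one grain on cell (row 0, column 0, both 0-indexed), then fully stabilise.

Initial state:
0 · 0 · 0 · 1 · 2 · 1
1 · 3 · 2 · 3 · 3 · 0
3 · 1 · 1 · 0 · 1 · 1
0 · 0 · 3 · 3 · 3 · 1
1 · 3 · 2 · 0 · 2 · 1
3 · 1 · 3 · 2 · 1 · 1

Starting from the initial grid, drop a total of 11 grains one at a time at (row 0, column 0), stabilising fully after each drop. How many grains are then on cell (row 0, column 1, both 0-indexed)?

[0] 0 · 0 · 0 · 1 · 2 · 1
1 · 3 · 2 · 3 · 3 · 0
3 · 1 · 1 · 0 · 1 · 1
0 · 0 · 3 · 3 · 3 · 1
1 · 3 · 2 · 0 · 2 · 1
3 · 1 · 3 · 2 · 1 · 1
[1] 1 · 0 · 0 · 1 · 2 · 1
1 · 3 · 2 · 3 · 3 · 0
3 · 1 · 1 · 0 · 1 · 1
0 · 0 · 3 · 3 · 3 · 1
1 · 3 · 2 · 0 · 2 · 1
3 · 1 · 3 · 2 · 1 · 1
[2] 2 · 0 · 0 · 1 · 2 · 1
1 · 3 · 2 · 3 · 3 · 0
3 · 1 · 1 · 0 · 1 · 1
0 · 0 · 3 · 3 · 3 · 1
1 · 3 · 2 · 0 · 2 · 1
3 · 1 · 3 · 2 · 1 · 1
[3] 3 · 0 · 0 · 1 · 2 · 1
1 · 3 · 2 · 3 · 3 · 0
3 · 1 · 1 · 0 · 1 · 1
0 · 0 · 3 · 3 · 3 · 1
1 · 3 · 2 · 0 · 2 · 1
3 · 1 · 3 · 2 · 1 · 1
[4] 0 · 1 · 0 · 1 · 2 · 1
2 · 3 · 2 · 3 · 3 · 0
3 · 1 · 1 · 0 · 1 · 1
0 · 0 · 3 · 3 · 3 · 1
1 · 3 · 2 · 0 · 2 · 1
3 · 1 · 3 · 2 · 1 · 1
[5] 1 · 1 · 0 · 1 · 2 · 1
2 · 3 · 2 · 3 · 3 · 0
3 · 1 · 1 · 0 · 1 · 1
0 · 0 · 3 · 3 · 3 · 1
1 · 3 · 2 · 0 · 2 · 1
3 · 1 · 3 · 2 · 1 · 1
[6] 2 · 1 · 0 · 1 · 2 · 1
2 · 3 · 2 · 3 · 3 · 0
3 · 1 · 1 · 0 · 1 · 1
0 · 0 · 3 · 3 · 3 · 1
1 · 3 · 2 · 0 · 2 · 1
3 · 1 · 3 · 2 · 1 · 1
[7] 3 · 1 · 0 · 1 · 2 · 1
2 · 3 · 2 · 3 · 3 · 0
3 · 1 · 1 · 0 · 1 · 1
0 · 0 · 3 · 3 · 3 · 1
1 · 3 · 2 · 0 · 2 · 1
3 · 1 · 3 · 2 · 1 · 1
[8] 0 · 2 · 0 · 1 · 2 · 1
3 · 3 · 2 · 3 · 3 · 0
3 · 1 · 1 · 0 · 1 · 1
0 · 0 · 3 · 3 · 3 · 1
1 · 3 · 2 · 0 · 2 · 1
3 · 1 · 3 · 2 · 1 · 1
[9] 1 · 2 · 0 · 1 · 2 · 1
3 · 3 · 2 · 3 · 3 · 0
3 · 1 · 1 · 0 · 1 · 1
0 · 0 · 3 · 3 · 3 · 1
1 · 3 · 2 · 0 · 2 · 1
3 · 1 · 3 · 2 · 1 · 1
[10] 2 · 2 · 0 · 1 · 2 · 1
3 · 3 · 2 · 3 · 3 · 0
3 · 1 · 1 · 0 · 1 · 1
0 · 0 · 3 · 3 · 3 · 1
1 · 3 · 2 · 0 · 2 · 1
3 · 1 · 3 · 2 · 1 · 1
[11] 3 · 2 · 0 · 1 · 2 · 1
3 · 3 · 2 · 3 · 3 · 0
3 · 1 · 1 · 0 · 1 · 1
0 · 0 · 3 · 3 · 3 · 1
1 · 3 · 2 · 0 · 2 · 1
3 · 1 · 3 · 2 · 1 · 1

2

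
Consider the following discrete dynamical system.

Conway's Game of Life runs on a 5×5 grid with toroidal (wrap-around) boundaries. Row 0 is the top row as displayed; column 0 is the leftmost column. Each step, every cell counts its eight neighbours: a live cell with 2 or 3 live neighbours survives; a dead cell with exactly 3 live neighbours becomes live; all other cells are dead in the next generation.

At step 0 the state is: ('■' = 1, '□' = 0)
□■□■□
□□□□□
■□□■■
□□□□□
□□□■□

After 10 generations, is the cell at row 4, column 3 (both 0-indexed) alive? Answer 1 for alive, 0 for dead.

gen 0: □■□■□
□□□□□
■□□■■
□□□□□
□□□■□
gen 1: □□■□□
■□■■□
□□□□■
□□□■□
□□■□□
gen 2: □□■□□
□■■■■
□□■□■
□□□■□
□□■■□
gen 3: □□□□■
■■□□■
■■□□■
□□□□■
□□■■□
gen 4: □■■□■
□■□■□
□■□■□
□■■□■
□□□■■
gen 5: □■□□■
□■□■■
□■□■■
□■□□■
□□□□■
gen 6: □□■□■
□■□□□
□■□□□
□□■□■
□□□■■
gen 7: ■□■□■
■■■□□
■■■□□
■□■□■
■□■□■
gen 8: □□■□□
□□□□□
□□□□□
□□■□□
□□■□□
gen 9: □□□□□
□□□□□
□□□□□
□□□□□
□■■■□
gen 10: □□■□□
□□□□□
□□□□□
□□■□□
□□■□□

0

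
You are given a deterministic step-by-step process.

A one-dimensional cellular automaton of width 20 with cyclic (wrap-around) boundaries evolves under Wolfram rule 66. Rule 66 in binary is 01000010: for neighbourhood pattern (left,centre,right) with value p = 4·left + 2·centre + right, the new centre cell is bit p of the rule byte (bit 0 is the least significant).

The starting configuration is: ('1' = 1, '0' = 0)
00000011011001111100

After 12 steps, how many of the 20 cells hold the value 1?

0) 00000011011001111100
1) 00000101001010000100
2) 00001000010000001000
3) 00010000100000010000
4) 00100001000000100000
5) 01000010000001000000
6) 10000100000010000000
7) 00001000000100000001
8) 00010000001000000010
9) 00100000010000000100
10) 01000000100000001000
11) 10000001000000010000
12) 00000010000000100001

3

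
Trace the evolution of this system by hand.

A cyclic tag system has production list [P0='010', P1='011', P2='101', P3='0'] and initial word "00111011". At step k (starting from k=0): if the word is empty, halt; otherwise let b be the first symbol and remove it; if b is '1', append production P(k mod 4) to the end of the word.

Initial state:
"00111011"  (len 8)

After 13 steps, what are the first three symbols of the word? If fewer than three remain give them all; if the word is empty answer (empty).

[0] "00111011"  (len 8)
[1] "0111011"  (len 7)
[2] "111011"  (len 6)
[3] "11011101"  (len 8)
[4] "10111010"  (len 8)
[5] "0111010010"  (len 10)
[6] "111010010"  (len 9)
[7] "11010010101"  (len 11)
[8] "10100101010"  (len 11)
[9] "0100101010010"  (len 13)
[10] "100101010010"  (len 12)
[11] "00101010010101"  (len 14)
[12] "0101010010101"  (len 13)
[13] "101010010101"  (len 12)

101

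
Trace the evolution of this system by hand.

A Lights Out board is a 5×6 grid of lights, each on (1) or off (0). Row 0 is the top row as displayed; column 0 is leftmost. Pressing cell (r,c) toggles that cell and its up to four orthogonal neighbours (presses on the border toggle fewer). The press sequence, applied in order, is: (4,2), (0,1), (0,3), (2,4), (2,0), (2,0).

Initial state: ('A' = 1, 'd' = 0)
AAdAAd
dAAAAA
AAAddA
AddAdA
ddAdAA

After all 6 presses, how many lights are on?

[0] AAdAAd
dAAAAA
AAAddA
AddAdA
ddAdAA
[1] AAdAAd
dAAAAA
AAAddA
AdAAdA
dAdAAA
[2] ddAAAd
ddAAAA
AAAddA
AdAAdA
dAdAAA
[3] dddddd
ddAdAA
AAAddA
AdAAdA
dAdAAA
[4] dddddd
ddAddA
AAAAAd
AdAAAA
dAdAAA
[5] dddddd
AdAddA
ddAAAd
ddAAAA
dAdAAA
[6] dddddd
ddAddA
AAAAAd
AdAAAA
dAdAAA

16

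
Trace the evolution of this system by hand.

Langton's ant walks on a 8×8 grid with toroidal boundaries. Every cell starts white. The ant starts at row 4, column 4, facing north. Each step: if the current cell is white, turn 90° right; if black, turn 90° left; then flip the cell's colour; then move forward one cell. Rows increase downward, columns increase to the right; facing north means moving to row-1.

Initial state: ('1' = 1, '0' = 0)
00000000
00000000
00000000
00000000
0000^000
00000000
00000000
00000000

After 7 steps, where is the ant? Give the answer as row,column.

3,4

k=0  00000000
00000000
00000000
00000000
0000^000
00000000
00000000
00000000
k=1  00000000
00000000
00000000
00000000
00001>00
00000000
00000000
00000000
k=2  00000000
00000000
00000000
00000000
00001100
00000v00
00000000
00000000
k=3  00000000
00000000
00000000
00000000
00001100
0000<100
00000000
00000000
k=4  00000000
00000000
00000000
00000000
0000^100
00001100
00000000
00000000
k=5  00000000
00000000
00000000
00000000
000<0100
00001100
00000000
00000000
k=6  00000000
00000000
00000000
000^0000
00010100
00001100
00000000
00000000
k=7  00000000
00000000
00000000
0001>000
00010100
00001100
00000000
00000000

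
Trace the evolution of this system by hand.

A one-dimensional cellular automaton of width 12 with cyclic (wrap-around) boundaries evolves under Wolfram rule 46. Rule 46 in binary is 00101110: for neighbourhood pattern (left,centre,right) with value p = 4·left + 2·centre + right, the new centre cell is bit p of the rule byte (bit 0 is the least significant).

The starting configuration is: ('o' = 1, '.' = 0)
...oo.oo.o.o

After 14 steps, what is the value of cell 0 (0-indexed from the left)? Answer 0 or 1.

step 0: ...oo.oo.o.o
step 1: ..oo.oo.oooo
step 2: .oo.oo.oo...
step 3: oo.oo.oo....
step 4: o.oo.oo....o
step 5: .oo.oo....oo
step 6: oo.oo....oo.
step 7: o.oo....oo.o
step 8: .oo....oo.oo
step 9: oo....oo.oo.
step 10: o....oo.oo.o
step 11: ....oo.oo.oo
step 12: ...oo.oo.oo.
step 13: ..oo.oo.oo..
step 14: .oo.oo.oo...

0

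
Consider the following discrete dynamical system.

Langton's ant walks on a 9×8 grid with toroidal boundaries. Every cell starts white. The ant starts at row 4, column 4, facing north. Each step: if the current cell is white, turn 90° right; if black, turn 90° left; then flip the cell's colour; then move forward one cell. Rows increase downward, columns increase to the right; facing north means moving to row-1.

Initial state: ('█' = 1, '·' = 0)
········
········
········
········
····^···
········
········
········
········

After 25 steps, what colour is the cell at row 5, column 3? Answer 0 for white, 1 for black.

1

[0] ········
········
········
········
····^···
········
········
········
········
[1] ········
········
········
········
····█>··
········
········
········
········
[2] ········
········
········
········
····██··
·····v··
········
········
········
[3] ········
········
········
········
····██··
····<█··
········
········
········
[4] ········
········
········
········
····^█··
····██··
········
········
········
[5] ········
········
········
········
···<·█··
····██··
········
········
········
[6] ········
········
········
···^····
···█·█··
····██··
········
········
········
[7] ········
········
········
···█>···
···█·█··
····██··
········
········
········
[8] ········
········
········
···██···
···█v█··
····██··
········
········
········
[9] ········
········
········
···██···
···<██··
····██··
········
········
········
[10] ········
········
········
···██···
····██··
···v██··
········
········
········
[11] ········
········
········
···██···
····██··
··<███··
········
········
········
[12] ········
········
········
···██···
··^·██··
··████··
········
········
········
[13] ········
········
········
···██···
··█>██··
··████··
········
········
········
[14] ········
········
········
···██···
··████··
··█v██··
········
········
········
[15] ········
········
········
···██···
··████··
··█·>█··
········
········
········
[16] ········
········
········
···██···
··██^█··
··█··█··
········
········
········
[17] ········
········
········
···██···
··█<·█··
··█··█··
········
········
········
[18] ········
········
········
···██···
··█··█··
··█v·█··
········
········
········
[19] ········
········
········
···██···
··█··█··
··<█·█··
········
········
········
[20] ········
········
········
···██···
··█··█··
···█·█··
··v·····
········
········
[21] ········
········
········
···██···
··█··█··
···█·█··
·<█·····
········
········
[22] ········
········
········
···██···
··█··█··
·^·█·█··
·██·····
········
········
[23] ········
········
········
···██···
··█··█··
·█>█·█··
·██·····
········
········
[24] ········
········
········
···██···
··█··█··
·███·█··
·█v·····
········
········
[25] ········
········
········
···██···
··█··█··
·███·█··
·█·>····
········
········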